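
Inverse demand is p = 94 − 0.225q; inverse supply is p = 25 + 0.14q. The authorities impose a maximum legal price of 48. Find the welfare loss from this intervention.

111.84

Competitive equilibrium: 94 − 0.225q = 25 + 0.14q → q* = 189.0411, p* = 51.4658.
At the ceiling p = 48, quantity supplied = (48 − 25)/0.14 = 164.2857.
Willingness to pay at q' = 164.2857: 94 − 0.225·164.2857 = 57.0357.
Δq = 189.0411 − 164.2857 = 24.7554; wedge = 57.0357 − 48 = 9.0357.
The triangle = ½ × 24.7554 × 9.0357 = 111.84.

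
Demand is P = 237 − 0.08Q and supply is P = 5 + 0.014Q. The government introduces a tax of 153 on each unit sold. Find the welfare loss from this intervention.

124515.96

Competitive equilibrium: 237 − 0.08Q = 5 + 0.014Q → Q* = 2468.0851, P* = 39.5532.
With the tax, the buyer price exceeds the seller price by 153: (237 − 0.08Q) − (5 + 0.014Q) = 153 → Q' = 840.4255.
ΔQ = 2468.0851 − 840.4255 = 1627.6596; the wedge equals the tax, 153.
Welfare loss = ½ × 1627.6596 × 153 = 124515.96.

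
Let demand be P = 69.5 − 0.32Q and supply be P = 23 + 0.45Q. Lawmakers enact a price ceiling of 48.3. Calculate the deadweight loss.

6.69

Competitive equilibrium: 69.5 − 0.32Q = 23 + 0.45Q → Q* = 60.3896, P* = 50.1753.
At the ceiling P = 48.3, quantity supplied = (48.3 − 23)/0.45 = 56.2222.
Willingness to pay at Q' = 56.2222: 69.5 − 0.32·56.2222 = 51.5089.
ΔQ = 60.3896 − 56.2222 = 4.1674; wedge = 51.5089 − 48.3 = 3.2089.
The triangle = ½ × 4.1674 × 3.2089 = 6.69.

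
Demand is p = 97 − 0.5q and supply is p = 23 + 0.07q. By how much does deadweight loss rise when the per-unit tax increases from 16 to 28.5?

487.94

Competitive equilibrium: 97 − 0.5q = 23 + 0.07q → q* = 129.8246, p* = 32.0877.
For a per-unit tax t: Δq = t/0.57, so DWL = ½·t·(t/0.57) = t²/1.14.
At t = 16: DWL = 224.561. At t = 28.5: DWL = 712.5.
Increase = 712.5 − 224.561 = 487.94.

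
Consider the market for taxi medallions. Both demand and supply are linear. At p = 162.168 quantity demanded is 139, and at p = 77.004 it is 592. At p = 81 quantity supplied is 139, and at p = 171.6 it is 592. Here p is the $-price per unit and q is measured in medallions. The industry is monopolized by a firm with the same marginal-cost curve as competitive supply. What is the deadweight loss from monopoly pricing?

$2505.65

Demand slope = (77.004 − 162.168)/(592 − 139) = −0.188, so p = 188.3 − 0.188q.
Supply slope = (171.6 − 81)/(592 − 139) = 0.2, so p = 53.2 + 0.2q.
Competitive equilibrium: 188.3 − 0.188q = 53.2 + 0.2q → q* = 348.1959, p* = 122.8392.
Marginal revenue: MR = 188.3 − 0.376q. Set MR = MC: 188.3 − 0.376q = 53.2 + 0.2q → q_m = 234.5486.
Price p_m = 188.3 − 0.188·234.5486 = 144.2049; MC(q_m) = 53.2 + 0.2·234.5486 = 100.1097.
Competitive q* = 348.1959, so Δq = 113.6473; wedge = 144.2049 − 100.1097 = 44.0952.
The triangle = ½ × 113.6473 × 44.0952 = $2505.65.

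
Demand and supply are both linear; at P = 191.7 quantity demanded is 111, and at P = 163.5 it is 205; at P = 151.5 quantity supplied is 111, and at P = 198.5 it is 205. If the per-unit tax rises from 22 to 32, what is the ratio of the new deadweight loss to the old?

2.116

Demand slope = (163.5 − 191.7)/(205 − 111) = −0.3, so P = 225 − 0.3Q.
Supply slope = (198.5 − 151.5)/(205 − 111) = 0.5, so P = 96 + 0.5Q.
Competitive equilibrium: 225 − 0.3Q = 96 + 0.5Q → Q* = 161.25, P* = 176.625.
For a per-unit tax t: ΔQ = t/0.8, so DWL = ½·t·(t/0.8) = t²/1.6.
At t = 22: DWL = 302.5. At t = 32: DWL = 640.
Ratio = (32/22)² = 2.116.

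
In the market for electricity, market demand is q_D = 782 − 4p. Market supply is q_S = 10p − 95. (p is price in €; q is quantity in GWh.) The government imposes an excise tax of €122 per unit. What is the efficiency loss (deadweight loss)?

In inverse form: demand p = 195.5 − 0.25q, supply p = 9.5 + 0.1q.
Competitive equilibrium: 195.5 − 0.25q = 9.5 + 0.1q → q* = 531.4286, p* = 62.6429.
With the tax, the buyer price exceeds the seller price by 122: (195.5 − 0.25q) − (9.5 + 0.1q) = 122 → q' = 182.8571.
Δq = 531.4286 − 182.8571 = 348.5715; the wedge equals the tax, 122.
The triangle = ½ × 348.5715 × 122 = €21262.86.

€21262.86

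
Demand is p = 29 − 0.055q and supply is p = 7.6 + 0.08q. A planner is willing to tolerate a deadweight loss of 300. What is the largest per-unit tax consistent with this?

9

Competitive equilibrium: 29 − 0.055q = 7.6 + 0.08q → q* = 158.5185, p* = 20.2815.
A tax t gives Δq = t/0.135 and wedge t, so DWL = t²/0.27.
t²/0.27 = 300 → t² = 81 → t = 9.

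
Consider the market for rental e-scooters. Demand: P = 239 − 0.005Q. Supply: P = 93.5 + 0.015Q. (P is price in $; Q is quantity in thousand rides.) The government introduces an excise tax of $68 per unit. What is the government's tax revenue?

Competitive equilibrium: 239 − 0.005Q = 93.5 + 0.015Q → Q* = 7275, P* = 202.625.
With the tax, the buyer price exceeds the seller price by 68: (239 − 0.005Q) − (93.5 + 0.015Q) = 68 → Q' = 3875.
Tax revenue = 68 × 3875 = $263500 thousand.

$263500 thousand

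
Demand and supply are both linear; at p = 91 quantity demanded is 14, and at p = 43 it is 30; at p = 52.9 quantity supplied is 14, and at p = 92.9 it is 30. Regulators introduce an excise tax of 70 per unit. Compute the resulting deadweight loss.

Demand slope = (43 − 91)/(30 − 14) = −3, so p = 133 − 3q.
Supply slope = (92.9 − 52.9)/(30 − 14) = 2.5, so p = 17.9 + 2.5q.
Competitive equilibrium: 133 − 3q = 17.9 + 2.5q → q* = 20.92727, p* = 70.21818.
With the tax, the buyer price exceeds the seller price by 70: (133 − 3q) − (17.9 + 2.5q) = 70 → q' = 8.2.
Δq = 20.92727 − 8.2 = 12.72727; the wedge equals the tax, 70.
Deadweight loss = ½ × 12.72727 × 70 = 445.45.

445.45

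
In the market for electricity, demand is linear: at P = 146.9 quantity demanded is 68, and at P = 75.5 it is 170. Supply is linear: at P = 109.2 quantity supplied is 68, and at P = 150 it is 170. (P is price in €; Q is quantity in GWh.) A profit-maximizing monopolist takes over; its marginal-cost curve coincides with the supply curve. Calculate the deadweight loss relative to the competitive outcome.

Demand slope = (75.5 − 146.9)/(170 − 68) = −0.7, so P = 194.5 − 0.7Q.
Supply slope = (150 − 109.2)/(170 − 68) = 0.4, so P = 82 + 0.4Q.
Competitive equilibrium: 194.5 − 0.7Q = 82 + 0.4Q → Q* = 102.2727, P* = 122.9091.
Marginal revenue: MR = 194.5 − 1.4Q. Set MR = MC: 194.5 − 1.4Q = 82 + 0.4Q → Q_m = 62.5.
Price P_m = 194.5 − 0.7·62.5 = 150.75; MC(Q_m) = 82 + 0.4·62.5 = 107.
Competitive Q* = 102.2727, so ΔQ = 39.7727; wedge = 150.75 − 107 = 43.75.
DWL = ½ × 39.7727 × 43.75 = €870.03.

€870.03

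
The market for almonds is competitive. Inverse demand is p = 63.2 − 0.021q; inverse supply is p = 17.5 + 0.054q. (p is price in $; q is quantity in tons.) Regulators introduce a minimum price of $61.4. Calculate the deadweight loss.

Competitive equilibrium: 63.2 − 0.021q = 17.5 + 0.054q → q* = 609.3333, p* = 50.404.
At the floor p = 61.4, quantity demanded = (63.2 − 61.4)/0.021 = 85.7143.
Sellers' marginal cost at q' = 85.7143: 17.5 + 0.054·85.7143 = 22.1286.
Δq = 609.3333 − 85.7143 = 523.619; wedge = 61.4 − 22.1286 = 39.2714.
DWL = ½ × 523.619 × 39.2714 = $10281.63.

$10281.63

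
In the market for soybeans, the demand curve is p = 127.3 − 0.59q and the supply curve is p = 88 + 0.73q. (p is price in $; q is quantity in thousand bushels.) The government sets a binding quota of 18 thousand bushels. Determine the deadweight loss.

$91.47 thousand

Competitive equilibrium: 127.3 − 0.59q = 88 + 0.73q → q* = 29.7727, p* = 109.7341.
At q = 18: demand price = 127.3 − 0.59·18 = 116.68; supply price = 88 + 0.73·18 = 101.14.
Δq = 29.7727 − 18 = 11.7727; wedge = 116.68 − 101.14 = 15.54.
The triangle = ½ × 11.7727 × 15.54 = $91.47 thousand.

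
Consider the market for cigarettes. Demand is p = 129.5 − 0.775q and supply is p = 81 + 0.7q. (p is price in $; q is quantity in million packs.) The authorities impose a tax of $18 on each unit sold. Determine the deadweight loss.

$109.83 million

Competitive equilibrium: 129.5 − 0.775q = 81 + 0.7q → q* = 32.8814, p* = 104.0169.
With the tax, the buyer price exceeds the seller price by 18: (129.5 − 0.775q) − (81 + 0.7q) = 18 → q' = 20.678.
Δq = 32.8814 − 20.678 = 12.2034; the wedge equals the tax, 18.
Welfare loss = ½ × 12.2034 × 18 = $109.83 million.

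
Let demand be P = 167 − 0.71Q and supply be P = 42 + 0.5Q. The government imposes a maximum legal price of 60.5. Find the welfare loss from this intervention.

Competitive equilibrium: 167 − 0.71Q = 42 + 0.5Q → Q* = 103.3058, P* = 93.6529.
At the ceiling P = 60.5, quantity supplied = (60.5 − 42)/0.5 = 37.
Willingness to pay at Q' = 37: 167 − 0.71·37 = 140.73.
ΔQ = 103.3058 − 37 = 66.3058; wedge = 140.73 − 60.5 = 80.23.
Deadweight loss = ½ × 66.3058 × 80.23 = 2659.86.

2659.86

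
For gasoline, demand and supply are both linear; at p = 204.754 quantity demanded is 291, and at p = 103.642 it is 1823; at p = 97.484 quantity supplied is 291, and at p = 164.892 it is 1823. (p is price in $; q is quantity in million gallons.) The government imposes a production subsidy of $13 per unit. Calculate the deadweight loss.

$768.18 million

Demand slope = (103.642 − 204.754)/(1823 − 291) = −0.066, so p = 223.96 − 0.066q.
Supply slope = (164.892 − 97.484)/(1823 − 291) = 0.044, so p = 84.68 + 0.044q.
Competitive equilibrium: 223.96 − 0.066q = 84.68 + 0.044q → q* = 1266.1818, p* = 140.392.
The subsidy lowers effective supply by 13: p = 71.68 + 0.044q.
New quantity: 223.96 − 0.066q = 71.68 + 0.044q → q' = 1384.3636.
Overproduction Δq = 1384.3636 − 1266.1818 = 118.1818; wedge = subsidy = 13.
DWL = ½ × 118.1818 × 13 = $768.18 million.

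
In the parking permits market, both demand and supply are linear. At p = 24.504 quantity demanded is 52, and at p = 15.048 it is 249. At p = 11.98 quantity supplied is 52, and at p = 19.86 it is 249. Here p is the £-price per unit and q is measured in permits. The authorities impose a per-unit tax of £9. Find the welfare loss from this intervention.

£460.23

Demand slope = (15.048 − 24.504)/(249 − 52) = −0.048, so p = 27 − 0.048q.
Supply slope = (19.86 − 11.98)/(249 − 52) = 0.04, so p = 9.9 + 0.04q.
Competitive equilibrium: 27 − 0.048q = 9.9 + 0.04q → q* = 194.3182, p* = 17.6727.
With the tax, the buyer price exceeds the seller price by 9: (27 − 0.048q) − (9.9 + 0.04q) = 9 → q' = 92.0455.
Δq = 194.3182 − 92.0455 = 102.2727; the wedge equals the tax, 9.
Welfare loss = ½ × 102.2727 × 9 = £460.23.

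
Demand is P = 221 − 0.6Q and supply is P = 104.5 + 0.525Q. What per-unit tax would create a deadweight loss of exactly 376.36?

29.1

Competitive equilibrium: 221 − 0.6Q = 104.5 + 0.525Q → Q* = 103.5556, P* = 158.8667.
A tax t gives ΔQ = t/1.125 and wedge t, so DWL = t²/2.25.
t²/2.25 = 376.36 → t² = 846.81 → t = 29.1.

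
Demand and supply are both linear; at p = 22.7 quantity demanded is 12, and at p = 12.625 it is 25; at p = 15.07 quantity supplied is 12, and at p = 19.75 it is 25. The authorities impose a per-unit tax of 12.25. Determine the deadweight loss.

Demand slope = (12.625 − 22.7)/(25 − 12) = −0.775, so p = 32 − 0.775q.
Supply slope = (19.75 − 15.07)/(25 − 12) = 0.36, so p = 10.75 + 0.36q.
Competitive equilibrium: 32 − 0.775q = 10.75 + 0.36q → q* = 18.7225, p* = 17.4901.
With the tax, the buyer price exceeds the seller price by 12.25: (32 − 0.775q) − (10.75 + 0.36q) = 12.25 → q' = 7.9295.
Δq = 18.7225 − 7.9295 = 10.793; the wedge equals the tax, 12.25.
Deadweight loss = ½ × 10.793 × 12.25 = 66.11.

66.11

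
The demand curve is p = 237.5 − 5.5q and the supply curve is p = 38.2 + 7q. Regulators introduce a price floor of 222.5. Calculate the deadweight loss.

1091.76

Competitive equilibrium: 237.5 − 5.5q = 38.2 + 7q → q* = 15.944, p* = 149.808.
At the floor p = 222.5, quantity demanded = (237.5 − 222.5)/5.5 = 2.7273.
Sellers' marginal cost at q' = 2.7273: 38.2 + 7·2.7273 = 57.2911.
Δq = 15.944 − 2.7273 = 13.2167; wedge = 222.5 − 57.2911 = 165.2089.
DWL = ½ × 13.2167 × 165.2089 = 1091.76.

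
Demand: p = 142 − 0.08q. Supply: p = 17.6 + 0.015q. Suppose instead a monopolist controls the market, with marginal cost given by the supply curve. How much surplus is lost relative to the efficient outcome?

Competitive equilibrium: 142 − 0.08q = 17.6 + 0.015q → q* = 1309.47368, p* = 37.24211.
Marginal revenue: MR = 142 − 0.16q. Set MR = MC: 142 − 0.16q = 17.6 + 0.015q → q_m = 710.85714.
Price p_m = 142 − 0.08·710.85714 = 85.13143; MC(q_m) = 17.6 + 0.015·710.85714 = 28.26286.
Competitive q* = 1309.47368, so Δq = 598.61654; wedge = 85.13143 − 28.26286 = 56.86857.
Deadweight loss = ½ × 598.61654 × 56.86857 = 17021.23.

17021.23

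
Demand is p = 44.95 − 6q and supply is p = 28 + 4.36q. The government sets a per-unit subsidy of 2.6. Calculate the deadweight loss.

0.33

Competitive equilibrium: 44.95 − 6q = 28 + 4.36q → q* = 1.6361, p* = 35.1334.
The subsidy lowers effective supply by 2.6: p = 25.4 + 4.36q.
New quantity: 44.95 − 6q = 25.4 + 4.36q → q' = 1.8871.
Overproduction Δq = 1.8871 − 1.6361 = 0.251; wedge = subsidy = 2.6.
Deadweight loss = ½ × 0.251 × 2.6 = 0.33.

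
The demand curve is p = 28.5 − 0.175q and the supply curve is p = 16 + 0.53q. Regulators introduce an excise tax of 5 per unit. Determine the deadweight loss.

Competitive equilibrium: 28.5 − 0.175q = 16 + 0.53q → q* = 17.7305, p* = 25.3972.
With the tax, the buyer price exceeds the seller price by 5: (28.5 − 0.175q) − (16 + 0.53q) = 5 → q' = 10.6383.
Δq = 17.7305 − 10.6383 = 7.0922; the wedge equals the tax, 5.
Welfare loss = ½ × 7.0922 × 5 = 17.73.

17.73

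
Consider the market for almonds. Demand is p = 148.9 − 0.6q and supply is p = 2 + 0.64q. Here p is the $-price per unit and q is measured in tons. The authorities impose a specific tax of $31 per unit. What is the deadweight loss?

$387.50

Competitive equilibrium: 148.9 − 0.6q = 2 + 0.64q → q* = 118.4677, p* = 77.8194.
With the tax, the buyer price exceeds the seller price by 31: (148.9 − 0.6q) − (2 + 0.64q) = 31 → q' = 93.4677.
Δq = 118.4677 − 93.4677 = 25; the wedge equals the tax, 31.
DWL = ½ × 25 × 31 = $387.50.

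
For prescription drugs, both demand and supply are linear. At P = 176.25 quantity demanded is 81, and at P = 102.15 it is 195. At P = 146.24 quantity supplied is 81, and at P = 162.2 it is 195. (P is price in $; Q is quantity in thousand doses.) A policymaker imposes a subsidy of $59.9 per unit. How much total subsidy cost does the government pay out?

Demand slope = (102.15 − 176.25)/(195 − 81) = −0.65, so P = 228.9 − 0.65Q.
Supply slope = (162.2 − 146.24)/(195 − 81) = 0.14, so P = 134.9 + 0.14Q.
Competitive equilibrium: 228.9 − 0.65Q = 134.9 + 0.14Q → Q* = 118.98734, P* = 151.55823.
The subsidy lowers effective supply by 59.9: P = 75 + 0.14Q.
New quantity: 228.9 − 0.65Q = 75 + 0.14Q → Q' = 194.81013.
Total subsidy cost = 59.9 × 194.81013 = $11669.13 thousand.

$11669.13 thousand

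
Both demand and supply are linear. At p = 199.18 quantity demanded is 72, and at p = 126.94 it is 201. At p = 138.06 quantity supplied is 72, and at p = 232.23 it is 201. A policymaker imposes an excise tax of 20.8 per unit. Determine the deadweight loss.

167.69

Demand slope = (126.94 − 199.18)/(201 − 72) = −0.56, so p = 239.5 − 0.56q.
Supply slope = (232.23 − 138.06)/(201 − 72) = 0.73, so p = 85.5 + 0.73q.
Competitive equilibrium: 239.5 − 0.56q = 85.5 + 0.73q → q* = 119.3798, p* = 172.6473.
With the tax, the buyer price exceeds the seller price by 20.8: (239.5 − 0.56q) − (85.5 + 0.73q) = 20.8 → q' = 103.2558.
Δq = 119.3798 − 103.2558 = 16.124; the wedge equals the tax, 20.8.
Deadweight loss = ½ × 16.124 × 20.8 = 167.69.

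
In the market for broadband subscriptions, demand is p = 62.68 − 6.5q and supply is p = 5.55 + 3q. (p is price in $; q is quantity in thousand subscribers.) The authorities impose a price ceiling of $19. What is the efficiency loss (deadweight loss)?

$11.12 thousand

Competitive equilibrium: 62.68 − 6.5q = 5.55 + 3q → q* = 6.0137, p* = 23.5911.
At the ceiling p = 19, quantity supplied = (19 − 5.55)/3 = 4.4833.
Willingness to pay at q' = 4.4833: 62.68 − 6.5·4.4833 = 33.5386.
Δq = 6.0137 − 4.4833 = 1.5304; wedge = 33.5386 − 19 = 14.5386.
DWL = ½ × 1.5304 × 14.5386 = $11.12 thousand.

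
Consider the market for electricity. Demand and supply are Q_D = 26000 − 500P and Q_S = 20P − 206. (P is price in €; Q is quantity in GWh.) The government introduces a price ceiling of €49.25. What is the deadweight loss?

In inverse form: demand P = 52 − 0.002Q, supply P = 10.3 + 0.05Q.
Competitive equilibrium: 52 − 0.002Q = 10.3 + 0.05Q → Q* = 801.9231, P* = 50.3962.
At the ceiling P = 49.25, quantity supplied = (49.25 − 10.3)/0.05 = 779.
Willingness to pay at Q' = 779: 52 − 0.002·779 = 50.442.
ΔQ = 801.9231 − 779 = 22.9231; wedge = 50.442 − 49.25 = 1.192.
Welfare loss = ½ × 22.9231 × 1.192 = €13.66.

€13.66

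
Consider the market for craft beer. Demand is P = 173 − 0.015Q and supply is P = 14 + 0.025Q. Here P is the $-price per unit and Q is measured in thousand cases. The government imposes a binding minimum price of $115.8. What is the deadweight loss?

Competitive equilibrium: 173 − 0.015Q = 14 + 0.025Q → Q* = 3975, P* = 113.375.
At the floor P = 115.8, quantity demanded = (173 − 115.8)/0.015 = 3813.33333.
Sellers' marginal cost at Q' = 3813.33333: 14 + 0.025·3813.33333 = 109.33333.
ΔQ = 3975 − 3813.33333 = 161.66667; wedge = 115.8 − 109.33333 = 6.46667.
Deadweight loss = ½ × 161.66667 × 6.46667 = $522.72 thousand.

$522.72 thousand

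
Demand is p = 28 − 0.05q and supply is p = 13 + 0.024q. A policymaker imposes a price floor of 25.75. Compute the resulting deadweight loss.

920.20

Competitive equilibrium: 28 − 0.05q = 13 + 0.024q → q* = 202.7027, p* = 17.8649.
At the floor p = 25.75, quantity demanded = (28 − 25.75)/0.05 = 45.
Sellers' marginal cost at q' = 45: 13 + 0.024·45 = 14.08.
Δq = 202.7027 − 45 = 157.7027; wedge = 25.75 − 14.08 = 11.67.
DWL = ½ × 157.7027 × 11.67 = 920.20.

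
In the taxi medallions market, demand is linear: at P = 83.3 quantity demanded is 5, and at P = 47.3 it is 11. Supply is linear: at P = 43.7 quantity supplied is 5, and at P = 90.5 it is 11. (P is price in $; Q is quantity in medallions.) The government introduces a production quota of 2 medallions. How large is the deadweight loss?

$237.72

Demand slope = (47.3 − 83.3)/(11 − 5) = −6, so P = 113.3 − 6Q.
Supply slope = (90.5 − 43.7)/(11 − 5) = 7.8, so P = 4.7 + 7.8Q.
Competitive equilibrium: 113.3 − 6Q = 4.7 + 7.8Q → Q* = 7.8696, P* = 66.0826.
At Q = 2: demand price = 113.3 − 6·2 = 101.3; supply price = 4.7 + 7.8·2 = 20.3.
ΔQ = 7.8696 − 2 = 5.8696; wedge = 101.3 − 20.3 = 81.
The triangle = ½ × 5.8696 × 81 = $237.72.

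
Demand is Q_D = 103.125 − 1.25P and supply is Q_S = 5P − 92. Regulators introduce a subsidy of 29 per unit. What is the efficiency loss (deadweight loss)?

In inverse form: demand P = 82.5 − 0.8Q, supply P = 18.4 + 0.2Q.
Competitive equilibrium: 82.5 − 0.8Q = 18.4 + 0.2Q → Q* = 64.1, P* = 31.22.
The subsidy lowers effective supply by 29: P = 0.2Q − 10.6.
New quantity: 82.5 − 0.8Q = 0.2Q − 10.6 → Q' = 93.1.
Overproduction ΔQ = 93.1 − 64.1 = 29; wedge = subsidy = 29.
Deadweight loss = ½ × 29 × 29 = 420.50.

420.50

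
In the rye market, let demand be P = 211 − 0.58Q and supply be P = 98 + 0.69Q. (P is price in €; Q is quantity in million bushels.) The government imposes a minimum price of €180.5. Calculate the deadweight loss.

€840.90 million

Competitive equilibrium: 211 − 0.58Q = 98 + 0.69Q → Q* = 88.9764, P* = 159.3937.
At the floor P = 180.5, quantity demanded = (211 − 180.5)/0.58 = 52.5862.
Sellers' marginal cost at Q' = 52.5862: 98 + 0.69·52.5862 = 134.2845.
ΔQ = 88.9764 − 52.5862 = 36.3902; wedge = 180.5 − 134.2845 = 46.2155.
Welfare loss = ½ × 36.3902 × 46.2155 = €840.90 million.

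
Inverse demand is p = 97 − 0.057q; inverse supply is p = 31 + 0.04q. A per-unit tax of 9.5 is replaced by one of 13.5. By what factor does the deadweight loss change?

Competitive equilibrium: 97 − 0.057q = 31 + 0.04q → q* = 680.4124, p* = 58.2165.
For a per-unit tax t: Δq = t/0.097, so DWL = ½·t·(t/0.097) = t²/0.194.
At t = 9.5: DWL = 465.206. At t = 13.5: DWL = 939.433.
Ratio = (13.5/9.5)² = 2.019.

2.019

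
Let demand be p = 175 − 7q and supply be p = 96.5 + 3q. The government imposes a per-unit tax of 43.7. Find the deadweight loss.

Competitive equilibrium: 175 − 7q = 96.5 + 3q → q* = 7.85, p* = 120.05.
With the tax, the buyer price exceeds the seller price by 43.7: (175 − 7q) − (96.5 + 3q) = 43.7 → q' = 3.48.
Δq = 7.85 − 3.48 = 4.37; the wedge equals the tax, 43.7.
Welfare loss = ½ × 4.37 × 43.7 = 95.48.

95.48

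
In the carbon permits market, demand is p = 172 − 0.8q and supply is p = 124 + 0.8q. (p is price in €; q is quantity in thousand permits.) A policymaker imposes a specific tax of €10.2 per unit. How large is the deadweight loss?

Competitive equilibrium: 172 − 0.8q = 124 + 0.8q → q* = 30, p* = 148.
With the tax, the buyer price exceeds the seller price by 10.2: (172 − 0.8q) − (124 + 0.8q) = 10.2 → q' = 23.625.
Δq = 30 − 23.625 = 6.375; the wedge equals the tax, 10.2.
The triangle = ½ × 6.375 × 10.2 = €32.51 thousand.

€32.51 thousand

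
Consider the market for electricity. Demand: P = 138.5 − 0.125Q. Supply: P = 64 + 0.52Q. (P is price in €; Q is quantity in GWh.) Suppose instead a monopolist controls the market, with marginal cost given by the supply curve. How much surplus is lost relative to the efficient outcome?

Competitive equilibrium: 138.5 − 0.125Q = 64 + 0.52Q → Q* = 115.5039, P* = 124.062.
Marginal revenue: MR = 138.5 − 0.25Q. Set MR = MC: 138.5 − 0.25Q = 64 + 0.52Q → Q_m = 96.7532.
Price P_m = 138.5 − 0.125·96.7532 = 126.4059; MC(Q_m) = 64 + 0.52·96.7532 = 114.3117.
Competitive Q* = 115.5039, so ΔQ = 18.7507; wedge = 126.4059 − 114.3117 = 12.0942.
Deadweight loss = ½ × 18.7507 × 12.0942 = €113.39.

€113.39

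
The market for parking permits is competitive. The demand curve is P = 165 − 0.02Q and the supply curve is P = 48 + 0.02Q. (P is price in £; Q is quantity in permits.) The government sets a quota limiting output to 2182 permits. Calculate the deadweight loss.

£11040.98

Competitive equilibrium: 165 − 0.02Q = 48 + 0.02Q → Q* = 2925, P* = 106.5.
At Q = 2182: demand price = 165 − 0.02·2182 = 121.36; supply price = 48 + 0.02·2182 = 91.64.
ΔQ = 2925 − 2182 = 743; wedge = 121.36 − 91.64 = 29.72.
Welfare loss = ½ × 743 × 29.72 = £11040.98.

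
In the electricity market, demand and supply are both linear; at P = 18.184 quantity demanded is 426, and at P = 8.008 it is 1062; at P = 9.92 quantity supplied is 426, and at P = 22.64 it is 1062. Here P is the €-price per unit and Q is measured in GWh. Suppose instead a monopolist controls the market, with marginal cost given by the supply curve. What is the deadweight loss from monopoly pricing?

€732.36

Demand slope = (8.008 − 18.184)/(1062 − 426) = −0.016, so P = 25 − 0.016Q.
Supply slope = (22.64 − 9.92)/(1062 − 426) = 0.02, so P = 1.4 + 0.02Q.
Competitive equilibrium: 25 − 0.016Q = 1.4 + 0.02Q → Q* = 655.55556, P* = 14.51111.
Marginal revenue: MR = 25 − 0.032Q. Set MR = MC: 25 − 0.032Q = 1.4 + 0.02Q → Q_m = 453.84615.
Price P_m = 25 − 0.016·453.84615 = 17.73846; MC(Q_m) = 1.4 + 0.02·453.84615 = 10.47692.
Competitive Q* = 655.55556, so ΔQ = 201.70941; wedge = 17.73846 − 10.47692 = 7.26154.
DWL = ½ × 201.70941 × 7.26154 = €732.36.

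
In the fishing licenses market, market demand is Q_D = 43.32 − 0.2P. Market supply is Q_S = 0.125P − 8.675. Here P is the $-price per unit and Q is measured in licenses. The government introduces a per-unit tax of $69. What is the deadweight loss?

In inverse form: demand P = 216.6 − 5Q, supply P = 69.4 + 8Q.
Competitive equilibrium: 216.6 − 5Q = 69.4 + 8Q → Q* = 11.3231, P* = 159.9846.
With the tax, the buyer price exceeds the seller price by 69: (216.6 − 5Q) − (69.4 + 8Q) = 69 → Q' = 6.0154.
ΔQ = 11.3231 − 6.0154 = 5.3077; the wedge equals the tax, 69.
Deadweight loss = ½ × 5.3077 × 69 = $183.12.

$183.12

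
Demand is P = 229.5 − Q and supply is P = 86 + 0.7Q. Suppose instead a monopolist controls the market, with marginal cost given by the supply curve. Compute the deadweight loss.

830.80

Competitive equilibrium: 229.5 − Q = 86 + 0.7Q → Q* = 84.4118, P* = 145.0882.
Marginal revenue: MR = 229.5 − 2Q. Set MR = MC: 229.5 − 2Q = 86 + 0.7Q → Q_m = 53.1481.
Price P_m = 229.5 − 1·53.1481 = 176.3519; MC(Q_m) = 86 + 0.7·53.1481 = 123.2037.
Competitive Q* = 84.4118, so ΔQ = 31.2637; wedge = 176.3519 − 123.2037 = 53.1482.
Welfare loss = ½ × 31.2637 × 53.1482 = 830.80.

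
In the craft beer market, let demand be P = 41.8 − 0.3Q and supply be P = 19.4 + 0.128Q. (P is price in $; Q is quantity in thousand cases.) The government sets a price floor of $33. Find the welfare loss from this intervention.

$113.24 thousand

Competitive equilibrium: 41.8 − 0.3Q = 19.4 + 0.128Q → Q* = 52.3364, P* = 26.0991.
At the floor P = 33, quantity demanded = (41.8 − 33)/0.3 = 29.3333.
Sellers' marginal cost at Q' = 29.3333: 19.4 + 0.128·29.3333 = 23.1547.
ΔQ = 52.3364 − 29.3333 = 23.0031; wedge = 33 − 23.1547 = 9.8453.
DWL = ½ × 23.0031 × 9.8453 = $113.24 thousand.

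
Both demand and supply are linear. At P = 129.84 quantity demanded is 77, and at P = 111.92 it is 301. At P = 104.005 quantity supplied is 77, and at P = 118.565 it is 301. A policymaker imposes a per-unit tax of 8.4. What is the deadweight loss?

Demand slope = (111.92 − 129.84)/(301 − 77) = −0.08, so P = 136 − 0.08Q.
Supply slope = (118.565 − 104.005)/(301 − 77) = 0.065, so P = 99 + 0.065Q.
Competitive equilibrium: 136 − 0.08Q = 99 + 0.065Q → Q* = 255.1724, P* = 115.5862.
With the tax, the buyer price exceeds the seller price by 8.4: (136 − 0.08Q) − (99 + 0.065Q) = 8.4 → Q' = 197.2414.
ΔQ = 255.1724 − 197.2414 = 57.931; the wedge equals the tax, 8.4.
DWL = ½ × 57.931 × 8.4 = 243.31.

243.31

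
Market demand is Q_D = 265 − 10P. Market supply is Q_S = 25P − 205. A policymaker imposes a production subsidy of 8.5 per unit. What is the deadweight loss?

In inverse form: demand P = 26.5 − 0.1Q, supply P = 8.2 + 0.04Q.
Competitive equilibrium: 26.5 − 0.1Q = 8.2 + 0.04Q → Q* = 130.7143, P* = 13.4286.
The subsidy lowers effective supply by 8.5: P = 0.04Q − 0.3.
New quantity: 26.5 − 0.1Q = 0.04Q − 0.3 → Q' = 191.4286.
Overproduction ΔQ = 191.4286 − 130.7143 = 60.7143; wedge = subsidy = 8.5.
Welfare loss = ½ × 60.7143 × 8.5 = 258.04.

258.04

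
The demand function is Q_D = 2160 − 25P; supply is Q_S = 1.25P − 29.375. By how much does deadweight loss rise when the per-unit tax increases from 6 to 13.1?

80.72

In inverse form: demand P = 86.4 − 0.04Q, supply P = 23.5 + 0.8Q.
Competitive equilibrium: 86.4 − 0.04Q = 23.5 + 0.8Q → Q* = 74.881, P* = 83.4048.
For a per-unit tax t: ΔQ = t/0.84, so DWL = ½·t·(t/0.84) = t²/1.68.
At t = 6: DWL = 21.429. At t = 13.1: DWL = 102.149.
Increase = 102.149 − 21.429 = 80.72.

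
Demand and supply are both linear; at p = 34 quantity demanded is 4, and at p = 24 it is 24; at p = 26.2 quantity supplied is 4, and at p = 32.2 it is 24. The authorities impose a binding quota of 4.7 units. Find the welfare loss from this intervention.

32.761

Demand slope = (24 − 34)/(24 − 4) = −0.5, so p = 36 − 0.5q.
Supply slope = (32.2 − 26.2)/(24 − 4) = 0.3, so p = 25 + 0.3q.
Competitive equilibrium: 36 − 0.5q = 25 + 0.3q → q* = 13.75, p* = 29.125.
At q = 4.7: demand price = 36 − 0.5·4.7 = 33.65; supply price = 25 + 0.3·4.7 = 26.41.
Δq = 13.75 − 4.7 = 9.05; wedge = 33.65 − 26.41 = 7.24.
Deadweight loss = ½ × 9.05 × 7.24 = 32.761.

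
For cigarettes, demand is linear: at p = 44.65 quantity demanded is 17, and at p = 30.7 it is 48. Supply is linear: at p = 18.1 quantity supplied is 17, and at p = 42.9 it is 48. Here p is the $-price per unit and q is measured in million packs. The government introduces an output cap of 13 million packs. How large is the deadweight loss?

$398.161 million

Demand slope = (30.7 − 44.65)/(48 − 17) = −0.45, so p = 52.3 − 0.45q.
Supply slope = (42.9 − 18.1)/(48 − 17) = 0.8, so p = 4.5 + 0.8q.
Competitive equilibrium: 52.3 − 0.45q = 4.5 + 0.8q → q* = 38.24, p* = 35.092.
At q = 13: demand price = 52.3 − 0.45·13 = 46.45; supply price = 4.5 + 0.8·13 = 14.9.
Δq = 38.24 − 13 = 25.24; wedge = 46.45 − 14.9 = 31.55.
The triangle = ½ × 25.24 × 31.55 = $398.161 million.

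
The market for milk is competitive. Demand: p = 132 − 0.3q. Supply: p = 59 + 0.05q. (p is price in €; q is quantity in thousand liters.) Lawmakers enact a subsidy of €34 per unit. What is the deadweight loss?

Competitive equilibrium: 132 − 0.3q = 59 + 0.05q → q* = 208.5714, p* = 69.4286.
The subsidy lowers effective supply by 34: p = 25 + 0.05q.
New quantity: 132 − 0.3q = 25 + 0.05q → q' = 305.7143.
Overproduction Δq = 305.7143 − 208.5714 = 97.1429; wedge = subsidy = 34.
DWL = ½ × 97.1429 × 34 = €1651.43 thousand.

€1651.43 thousand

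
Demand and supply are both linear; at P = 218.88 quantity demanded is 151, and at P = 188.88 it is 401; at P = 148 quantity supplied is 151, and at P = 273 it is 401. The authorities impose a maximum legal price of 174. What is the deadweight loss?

Demand slope = (188.88 − 218.88)/(401 − 151) = −0.12, so P = 237 − 0.12Q.
Supply slope = (273 − 148)/(401 − 151) = 0.5, so P = 72.5 + 0.5Q.
Competitive equilibrium: 237 − 0.12Q = 72.5 + 0.5Q → Q* = 265.3226, P* = 205.1613.
At the ceiling P = 174, quantity supplied = (174 − 72.5)/0.5 = 203.
Willingness to pay at Q' = 203: 237 − 0.12·203 = 212.64.
ΔQ = 265.3226 − 203 = 62.3226; wedge = 212.64 − 174 = 38.64.
Welfare loss = ½ × 62.3226 × 38.64 = 1204.07.

1204.07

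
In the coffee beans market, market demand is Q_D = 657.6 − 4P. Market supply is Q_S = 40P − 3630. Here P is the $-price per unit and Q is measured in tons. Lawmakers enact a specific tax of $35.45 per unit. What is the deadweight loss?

In inverse form: demand P = 164.4 − 0.25Q, supply P = 90.75 + 0.025Q.
Competitive equilibrium: 164.4 − 0.25Q = 90.75 + 0.025Q → Q* = 267.8182, P* = 97.4455.
With the tax, the buyer price exceeds the seller price by 35.45: (164.4 − 0.25Q) − (90.75 + 0.025Q) = 35.45 → Q' = 138.9091.
ΔQ = 267.8182 − 138.9091 = 128.9091; the wedge equals the tax, 35.45.
DWL = ½ × 128.9091 × 35.45 = $2284.91.

$2284.91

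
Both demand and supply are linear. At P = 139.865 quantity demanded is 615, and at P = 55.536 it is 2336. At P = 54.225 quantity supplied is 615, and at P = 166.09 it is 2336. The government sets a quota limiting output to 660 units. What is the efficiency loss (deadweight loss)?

Demand slope = (55.536 − 139.865)/(2336 − 615) = −0.049, so P = 170 − 0.049Q.
Supply slope = (166.09 − 54.225)/(2336 − 615) = 0.065, so P = 14.25 + 0.065Q.
Competitive equilibrium: 170 − 0.049Q = 14.25 + 0.065Q → Q* = 1366.2281, P* = 103.0548.
At Q = 660: demand price = 170 − 0.049·660 = 137.66; supply price = 14.25 + 0.065·660 = 57.15.
ΔQ = 1366.2281 − 660 = 706.2281; wedge = 137.66 − 57.15 = 80.51.
The triangle = ½ × 706.2281 × 80.51 = 28429.21.

28429.21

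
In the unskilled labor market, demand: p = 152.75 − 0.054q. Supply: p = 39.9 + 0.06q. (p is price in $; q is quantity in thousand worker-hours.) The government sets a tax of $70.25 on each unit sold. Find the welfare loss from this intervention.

Competitive equilibrium: 152.75 − 0.054q = 39.9 + 0.06q → q* = 989.9123, p* = 99.2947.
With the tax, the buyer price exceeds the seller price by 70.25: (152.75 − 0.054q) − (39.9 + 0.06q) = 70.25 → q' = 373.6842.
Δq = 989.9123 − 373.6842 = 616.2281; the wedge equals the tax, 70.25.
DWL = ½ × 616.2281 × 70.25 = $21645.01 thousand.

$21645.01 thousand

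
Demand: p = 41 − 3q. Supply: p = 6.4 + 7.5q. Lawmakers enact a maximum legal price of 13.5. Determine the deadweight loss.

28.96

Competitive equilibrium: 41 − 3q = 6.4 + 7.5q → q* = 3.2952, p* = 31.1143.
At the ceiling p = 13.5, quantity supplied = (13.5 − 6.4)/7.5 = 0.9467.
Willingness to pay at q' = 0.9467: 41 − 3·0.9467 = 38.1599.
Δq = 3.2952 − 0.9467 = 2.3485; wedge = 38.1599 − 13.5 = 24.6599.
Deadweight loss = ½ × 2.3485 × 24.6599 = 28.96.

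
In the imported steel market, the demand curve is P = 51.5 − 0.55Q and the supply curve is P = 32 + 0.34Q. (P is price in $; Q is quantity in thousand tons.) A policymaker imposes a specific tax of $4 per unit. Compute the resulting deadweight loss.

$8.99 thousand

Competitive equilibrium: 51.5 − 0.55Q = 32 + 0.34Q → Q* = 21.9101, P* = 39.4494.
With the tax, the buyer price exceeds the seller price by 4: (51.5 − 0.55Q) − (32 + 0.34Q) = 4 → Q' = 17.4157.
ΔQ = 21.9101 − 17.4157 = 4.4944; the wedge equals the tax, 4.
DWL = ½ × 4.4944 × 4 = $8.99 thousand.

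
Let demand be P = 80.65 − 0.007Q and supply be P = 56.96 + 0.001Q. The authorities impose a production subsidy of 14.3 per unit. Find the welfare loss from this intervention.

12780.625

Competitive equilibrium: 80.65 − 0.007Q = 56.96 + 0.001Q → Q* = 2961.25, P* = 59.9213.
The subsidy lowers effective supply by 14.3: P = 42.66 + 0.001Q.
New quantity: 80.65 − 0.007Q = 42.66 + 0.001Q → Q' = 4748.75.
Overproduction ΔQ = 4748.75 − 2961.25 = 1787.5; wedge = subsidy = 14.3.
DWL = ½ × 1787.5 × 14.3 = 12780.625.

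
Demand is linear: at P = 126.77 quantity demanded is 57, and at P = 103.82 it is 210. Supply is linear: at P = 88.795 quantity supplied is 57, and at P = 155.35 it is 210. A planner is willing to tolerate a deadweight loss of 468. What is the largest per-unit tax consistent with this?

Demand slope = (103.82 − 126.77)/(210 − 57) = −0.15, so P = 135.32 − 0.15Q.
Supply slope = (155.35 − 88.795)/(210 − 57) = 0.435, so P = 64 + 0.435Q.
Competitive equilibrium: 135.32 − 0.15Q = 64 + 0.435Q → Q* = 121.9145, P* = 117.0328.
A tax t gives ΔQ = t/0.585 and wedge t, so DWL = t²/1.17.
t²/1.17 = 468 → t² = 547.56 → t = 23.4.

23.4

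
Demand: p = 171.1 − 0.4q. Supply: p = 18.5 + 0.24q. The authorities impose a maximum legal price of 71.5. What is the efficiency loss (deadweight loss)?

Competitive equilibrium: 171.1 − 0.4q = 18.5 + 0.24q → q* = 238.4375, p* = 75.725.
At the ceiling p = 71.5, quantity supplied = (71.5 − 18.5)/0.24 = 220.8333.
Willingness to pay at q' = 220.8333: 171.1 − 0.4·220.8333 = 82.7667.
Δq = 238.4375 − 220.8333 = 17.6042; wedge = 82.7667 − 71.5 = 11.2667.
Deadweight loss = ½ × 17.6042 × 11.2667 = 99.17.

99.17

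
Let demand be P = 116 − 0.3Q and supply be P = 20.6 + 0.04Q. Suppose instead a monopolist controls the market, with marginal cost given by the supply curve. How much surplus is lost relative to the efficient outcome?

Competitive equilibrium: 116 − 0.3Q = 20.6 + 0.04Q → Q* = 280.58824, P* = 31.82353.
Marginal revenue: MR = 116 − 0.6Q. Set MR = MC: 116 − 0.6Q = 20.6 + 0.04Q → Q_m = 149.0625.
Price P_m = 116 − 0.3·149.0625 = 71.28125; MC(Q_m) = 20.6 + 0.04·149.0625 = 26.5625.
Competitive Q* = 280.58824, so ΔQ = 131.52574; wedge = 71.28125 − 26.5625 = 44.71875.
Welfare loss = ½ × 131.52574 × 44.71875 = 2940.83.

2940.83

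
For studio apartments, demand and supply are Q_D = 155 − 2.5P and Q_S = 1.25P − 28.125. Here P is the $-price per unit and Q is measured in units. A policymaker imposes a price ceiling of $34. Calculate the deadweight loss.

$206.28

In inverse form: demand P = 62 − 0.4Q, supply P = 22.5 + 0.8Q.
Competitive equilibrium: 62 − 0.4Q = 22.5 + 0.8Q → Q* = 32.9167, P* = 48.8333.
At the ceiling P = 34, quantity supplied = (34 − 22.5)/0.8 = 14.375.
Willingness to pay at Q' = 14.375: 62 − 0.4·14.375 = 56.25.
ΔQ = 32.9167 − 14.375 = 18.5417; wedge = 56.25 − 34 = 22.25.
Welfare loss = ½ × 18.5417 × 22.25 = $206.28.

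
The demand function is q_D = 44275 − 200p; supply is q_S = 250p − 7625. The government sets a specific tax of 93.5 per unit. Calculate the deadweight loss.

485680.56

In inverse form: demand p = 221.375 − 0.005q, supply p = 30.5 + 0.004q.
Competitive equilibrium: 221.375 − 0.005q = 30.5 + 0.004q → q* = 21208.3333, p* = 115.3333.
With the tax, the buyer price exceeds the seller price by 93.5: (221.375 − 0.005q) − (30.5 + 0.004q) = 93.5 → q' = 10819.4444.
Δq = 21208.3333 − 10819.4444 = 10388.8889; the wedge equals the tax, 93.5.
Welfare loss = ½ × 10388.8889 × 93.5 = 485680.56.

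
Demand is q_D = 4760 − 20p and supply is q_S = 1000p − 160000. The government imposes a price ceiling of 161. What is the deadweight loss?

7147.06

In inverse form: demand p = 238 − 0.05q, supply p = 160 + 0.001q.
Competitive equilibrium: 238 − 0.05q = 160 + 0.001q → q* = 1529.4118, p* = 161.5294.
At the ceiling p = 161, quantity supplied = (161 − 160)/0.001 = 1000.
Willingness to pay at q' = 1000: 238 − 0.05·1000 = 188.
Δq = 1529.4118 − 1000 = 529.4118; wedge = 188 − 161 = 27.
Welfare loss = ½ × 529.4118 × 27 = 7147.06.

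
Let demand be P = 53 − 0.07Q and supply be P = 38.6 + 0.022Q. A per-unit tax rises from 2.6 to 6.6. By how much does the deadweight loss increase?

200

Competitive equilibrium: 53 − 0.07Q = 38.6 + 0.022Q → Q* = 156.5217, P* = 42.0435.
For a per-unit tax t: ΔQ = t/0.092, so DWL = ½·t·(t/0.092) = t²/0.184.
At t = 2.6: DWL = 36.739. At t = 6.6: DWL = 236.739.
Increase = 236.739 − 36.739 = 200.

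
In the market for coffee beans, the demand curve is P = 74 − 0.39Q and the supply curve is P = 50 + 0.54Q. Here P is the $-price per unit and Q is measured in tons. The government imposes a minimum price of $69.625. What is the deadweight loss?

$98.96

Competitive equilibrium: 74 − 0.39Q = 50 + 0.54Q → Q* = 25.8065, P* = 63.9355.
At the floor P = 69.625, quantity demanded = (74 − 69.625)/0.39 = 11.2179.
Sellers' marginal cost at Q' = 11.2179: 50 + 0.54·11.2179 = 56.0577.
ΔQ = 25.8065 − 11.2179 = 14.5886; wedge = 69.625 − 56.0577 = 13.5673.
Deadweight loss = ½ × 14.5886 × 13.5673 = $98.96.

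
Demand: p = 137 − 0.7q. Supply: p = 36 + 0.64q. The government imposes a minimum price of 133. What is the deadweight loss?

Competitive equilibrium: 137 − 0.7q = 36 + 0.64q → q* = 75.37313, p* = 84.23881.
At the floor p = 133, quantity demanded = (137 − 133)/0.7 = 5.71429.
Sellers' marginal cost at q' = 5.71429: 36 + 0.64·5.71429 = 39.65715.
Δq = 75.37313 − 5.71429 = 69.65884; wedge = 133 − 39.65715 = 93.34285.
DWL = ½ × 69.65884 × 93.34285 = 3251.08.

3251.08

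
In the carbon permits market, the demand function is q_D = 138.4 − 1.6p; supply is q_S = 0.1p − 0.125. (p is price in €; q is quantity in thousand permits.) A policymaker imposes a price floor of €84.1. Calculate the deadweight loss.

€92.98 thousand

In inverse form: demand p = 86.5 − 0.625q, supply p = 1.25 + 10q.
Competitive equilibrium: 86.5 − 0.625q = 1.25 + 10q → q* = 8.0235, p* = 81.4853.
At the floor p = 84.1, quantity demanded = (86.5 − 84.1)/0.625 = 3.84.
Sellers' marginal cost at q' = 3.84: 1.25 + 10·3.84 = 39.65.
Δq = 8.0235 − 3.84 = 4.1835; wedge = 84.1 − 39.65 = 44.45.
Deadweight loss = ½ × 4.1835 × 44.45 = €92.98 thousand.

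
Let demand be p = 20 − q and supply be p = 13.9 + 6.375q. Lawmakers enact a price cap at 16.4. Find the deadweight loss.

0.70

Competitive equilibrium: 20 − q = 13.9 + 6.375q → q* = 0.8271, p* = 19.1729.
At the ceiling p = 16.4, quantity supplied = (16.4 − 13.9)/6.375 = 0.3922.
Willingness to pay at q' = 0.3922: 20 − 1·0.3922 = 19.6078.
Δq = 0.8271 − 0.3922 = 0.4349; wedge = 19.6078 − 16.4 = 3.2078.
The triangle = ½ × 0.4349 × 3.2078 = 0.70.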